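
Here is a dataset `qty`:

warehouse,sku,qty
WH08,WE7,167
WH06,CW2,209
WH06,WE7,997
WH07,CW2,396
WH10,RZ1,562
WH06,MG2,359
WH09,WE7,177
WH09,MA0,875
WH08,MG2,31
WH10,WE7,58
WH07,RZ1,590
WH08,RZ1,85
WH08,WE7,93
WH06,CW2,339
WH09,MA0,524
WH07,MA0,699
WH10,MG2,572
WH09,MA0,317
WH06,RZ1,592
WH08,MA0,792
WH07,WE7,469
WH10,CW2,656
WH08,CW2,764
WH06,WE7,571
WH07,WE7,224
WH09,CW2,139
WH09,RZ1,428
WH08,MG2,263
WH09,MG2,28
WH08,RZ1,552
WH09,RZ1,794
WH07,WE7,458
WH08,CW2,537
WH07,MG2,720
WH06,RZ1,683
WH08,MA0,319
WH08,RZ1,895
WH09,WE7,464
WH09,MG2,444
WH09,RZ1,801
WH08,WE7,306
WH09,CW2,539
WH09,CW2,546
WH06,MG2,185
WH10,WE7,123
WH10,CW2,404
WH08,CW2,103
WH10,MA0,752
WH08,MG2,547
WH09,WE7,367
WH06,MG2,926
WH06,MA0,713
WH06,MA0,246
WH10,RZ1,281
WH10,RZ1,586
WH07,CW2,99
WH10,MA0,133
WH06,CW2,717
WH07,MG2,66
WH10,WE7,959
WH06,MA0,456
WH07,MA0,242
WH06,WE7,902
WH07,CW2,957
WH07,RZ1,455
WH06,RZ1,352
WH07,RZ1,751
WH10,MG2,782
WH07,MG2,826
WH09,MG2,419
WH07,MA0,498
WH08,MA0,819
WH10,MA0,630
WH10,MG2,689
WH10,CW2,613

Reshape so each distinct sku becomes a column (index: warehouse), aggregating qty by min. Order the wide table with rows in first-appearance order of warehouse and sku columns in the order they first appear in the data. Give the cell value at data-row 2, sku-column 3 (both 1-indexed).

352

With rows in first-appearance order of warehouse, row 2 is warehouse=WH06. sku columns in first-appearance order: WE7, CW2, RZ1, MG2, MA0; column 3 is RZ1.
Long rows with warehouse=WH06, sku=RZ1: min(592, 683, 352) = 352.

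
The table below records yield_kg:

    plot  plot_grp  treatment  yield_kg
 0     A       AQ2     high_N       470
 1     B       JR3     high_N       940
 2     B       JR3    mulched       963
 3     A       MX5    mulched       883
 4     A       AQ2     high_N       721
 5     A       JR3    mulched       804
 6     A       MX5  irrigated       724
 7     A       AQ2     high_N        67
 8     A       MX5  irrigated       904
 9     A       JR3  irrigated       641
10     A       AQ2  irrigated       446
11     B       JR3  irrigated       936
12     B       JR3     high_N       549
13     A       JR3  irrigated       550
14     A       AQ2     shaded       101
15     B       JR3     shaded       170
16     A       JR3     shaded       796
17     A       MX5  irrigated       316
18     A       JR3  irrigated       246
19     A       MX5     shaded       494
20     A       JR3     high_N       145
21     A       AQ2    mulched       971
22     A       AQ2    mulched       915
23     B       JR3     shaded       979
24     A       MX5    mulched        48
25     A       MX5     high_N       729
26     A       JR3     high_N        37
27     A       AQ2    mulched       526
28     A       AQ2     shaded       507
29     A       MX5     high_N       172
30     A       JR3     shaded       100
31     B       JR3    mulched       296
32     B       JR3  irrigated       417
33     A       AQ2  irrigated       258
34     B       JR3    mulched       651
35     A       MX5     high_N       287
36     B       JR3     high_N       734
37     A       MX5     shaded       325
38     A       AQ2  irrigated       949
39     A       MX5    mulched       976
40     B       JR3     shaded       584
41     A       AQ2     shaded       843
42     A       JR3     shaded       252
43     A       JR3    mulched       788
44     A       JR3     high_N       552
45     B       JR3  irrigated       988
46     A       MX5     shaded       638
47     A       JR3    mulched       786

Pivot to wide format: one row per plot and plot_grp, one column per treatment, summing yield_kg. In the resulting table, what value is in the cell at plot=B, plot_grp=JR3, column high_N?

Rows with plot=B, plot_grp=JR3 and treatment=high_N: yield_kg values are 940, 549, 734.
940 + 549 + 734 = 2223.

2223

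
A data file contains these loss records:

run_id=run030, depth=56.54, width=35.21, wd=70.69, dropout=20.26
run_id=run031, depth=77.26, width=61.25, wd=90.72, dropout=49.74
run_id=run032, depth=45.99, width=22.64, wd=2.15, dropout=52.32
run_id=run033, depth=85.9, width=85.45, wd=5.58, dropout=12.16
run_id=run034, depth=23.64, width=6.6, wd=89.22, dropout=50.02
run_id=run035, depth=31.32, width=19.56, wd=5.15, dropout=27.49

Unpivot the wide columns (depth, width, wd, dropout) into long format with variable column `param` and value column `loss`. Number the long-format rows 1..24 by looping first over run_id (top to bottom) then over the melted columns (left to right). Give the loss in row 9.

24 rows total (6 × 4). Row 9: index ⌊(9-1)/4⌋ = 2 into run_id → run032; (9-1) mod 4 = 0 into the melted columns → depth.
So row 9 is (run032, depth, 45.99); loss = 45.99.

45.99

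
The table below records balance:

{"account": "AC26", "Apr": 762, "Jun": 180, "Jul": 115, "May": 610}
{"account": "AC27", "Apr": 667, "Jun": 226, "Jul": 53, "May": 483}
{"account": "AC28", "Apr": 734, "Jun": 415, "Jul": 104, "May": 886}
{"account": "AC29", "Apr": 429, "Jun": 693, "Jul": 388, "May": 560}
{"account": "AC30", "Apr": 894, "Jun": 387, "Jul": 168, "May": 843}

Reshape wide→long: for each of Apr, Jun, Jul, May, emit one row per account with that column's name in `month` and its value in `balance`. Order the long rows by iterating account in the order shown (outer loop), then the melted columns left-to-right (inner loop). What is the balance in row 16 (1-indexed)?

560

20 rows total (5 × 4). Row 16: index ⌊(16-1)/4⌋ = 3 into account → AC29; (16-1) mod 4 = 3 into the melted columns → May.
So row 16 is (AC29, May, 560); balance = 560.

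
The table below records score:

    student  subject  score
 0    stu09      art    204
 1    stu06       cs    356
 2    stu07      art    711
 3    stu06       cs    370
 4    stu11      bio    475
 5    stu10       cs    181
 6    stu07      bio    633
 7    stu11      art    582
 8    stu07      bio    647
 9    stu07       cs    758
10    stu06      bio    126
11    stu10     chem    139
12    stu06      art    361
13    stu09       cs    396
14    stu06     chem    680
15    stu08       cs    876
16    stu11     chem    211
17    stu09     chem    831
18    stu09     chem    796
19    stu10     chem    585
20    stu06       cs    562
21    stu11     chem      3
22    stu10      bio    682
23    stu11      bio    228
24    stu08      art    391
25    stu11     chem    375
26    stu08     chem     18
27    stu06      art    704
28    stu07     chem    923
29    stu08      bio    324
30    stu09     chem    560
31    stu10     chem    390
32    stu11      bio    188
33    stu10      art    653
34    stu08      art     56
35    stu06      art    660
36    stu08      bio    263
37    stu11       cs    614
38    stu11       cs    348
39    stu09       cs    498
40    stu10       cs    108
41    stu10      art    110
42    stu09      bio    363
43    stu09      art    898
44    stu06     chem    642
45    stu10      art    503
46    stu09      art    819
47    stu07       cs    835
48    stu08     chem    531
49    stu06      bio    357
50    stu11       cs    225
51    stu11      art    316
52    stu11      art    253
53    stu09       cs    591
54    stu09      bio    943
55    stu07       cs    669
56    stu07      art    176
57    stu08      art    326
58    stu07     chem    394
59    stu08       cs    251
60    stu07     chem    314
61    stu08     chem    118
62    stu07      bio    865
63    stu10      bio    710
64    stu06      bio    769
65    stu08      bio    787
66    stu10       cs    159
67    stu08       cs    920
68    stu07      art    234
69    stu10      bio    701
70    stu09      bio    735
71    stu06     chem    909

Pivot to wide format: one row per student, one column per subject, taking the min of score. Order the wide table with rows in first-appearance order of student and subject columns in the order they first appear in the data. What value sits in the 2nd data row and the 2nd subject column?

356

With rows in first-appearance order of student, row 2 is student=stu06. subject columns in first-appearance order: art, cs, bio, chem; column 2 is cs.
Long rows with student=stu06, subject=cs: min(356, 370, 562) = 356.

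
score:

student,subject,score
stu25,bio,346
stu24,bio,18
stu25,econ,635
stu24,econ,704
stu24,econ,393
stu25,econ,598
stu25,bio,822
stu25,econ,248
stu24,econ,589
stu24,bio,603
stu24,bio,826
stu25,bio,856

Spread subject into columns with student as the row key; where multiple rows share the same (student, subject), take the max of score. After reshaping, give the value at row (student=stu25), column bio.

Rows with student=stu25 and subject=bio: score values are 346, 822, 856.
max(346, 822, 856) = 856.

856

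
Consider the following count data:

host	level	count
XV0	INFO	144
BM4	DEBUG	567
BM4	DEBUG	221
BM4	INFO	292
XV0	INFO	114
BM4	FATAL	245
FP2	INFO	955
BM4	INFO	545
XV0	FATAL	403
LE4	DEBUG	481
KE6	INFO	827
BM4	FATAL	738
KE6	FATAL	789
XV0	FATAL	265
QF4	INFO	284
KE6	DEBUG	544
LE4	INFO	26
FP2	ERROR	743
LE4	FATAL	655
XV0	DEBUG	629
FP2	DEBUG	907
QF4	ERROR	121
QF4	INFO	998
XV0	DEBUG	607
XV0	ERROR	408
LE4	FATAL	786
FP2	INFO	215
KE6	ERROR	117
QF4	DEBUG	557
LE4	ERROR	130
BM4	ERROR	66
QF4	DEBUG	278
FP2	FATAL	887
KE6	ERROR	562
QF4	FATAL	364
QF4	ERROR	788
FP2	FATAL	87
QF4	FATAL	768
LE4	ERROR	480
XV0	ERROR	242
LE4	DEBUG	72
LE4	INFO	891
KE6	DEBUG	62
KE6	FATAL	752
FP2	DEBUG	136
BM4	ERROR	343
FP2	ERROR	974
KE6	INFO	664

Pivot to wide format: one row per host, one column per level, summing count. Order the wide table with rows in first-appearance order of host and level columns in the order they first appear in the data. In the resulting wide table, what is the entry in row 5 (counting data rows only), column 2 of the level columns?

With rows in first-appearance order of host, row 5 is host=KE6. level columns in first-appearance order: INFO, DEBUG, FATAL, ERROR; column 2 is DEBUG.
Long rows with host=KE6, level=DEBUG: 544 + 62 = 606.

606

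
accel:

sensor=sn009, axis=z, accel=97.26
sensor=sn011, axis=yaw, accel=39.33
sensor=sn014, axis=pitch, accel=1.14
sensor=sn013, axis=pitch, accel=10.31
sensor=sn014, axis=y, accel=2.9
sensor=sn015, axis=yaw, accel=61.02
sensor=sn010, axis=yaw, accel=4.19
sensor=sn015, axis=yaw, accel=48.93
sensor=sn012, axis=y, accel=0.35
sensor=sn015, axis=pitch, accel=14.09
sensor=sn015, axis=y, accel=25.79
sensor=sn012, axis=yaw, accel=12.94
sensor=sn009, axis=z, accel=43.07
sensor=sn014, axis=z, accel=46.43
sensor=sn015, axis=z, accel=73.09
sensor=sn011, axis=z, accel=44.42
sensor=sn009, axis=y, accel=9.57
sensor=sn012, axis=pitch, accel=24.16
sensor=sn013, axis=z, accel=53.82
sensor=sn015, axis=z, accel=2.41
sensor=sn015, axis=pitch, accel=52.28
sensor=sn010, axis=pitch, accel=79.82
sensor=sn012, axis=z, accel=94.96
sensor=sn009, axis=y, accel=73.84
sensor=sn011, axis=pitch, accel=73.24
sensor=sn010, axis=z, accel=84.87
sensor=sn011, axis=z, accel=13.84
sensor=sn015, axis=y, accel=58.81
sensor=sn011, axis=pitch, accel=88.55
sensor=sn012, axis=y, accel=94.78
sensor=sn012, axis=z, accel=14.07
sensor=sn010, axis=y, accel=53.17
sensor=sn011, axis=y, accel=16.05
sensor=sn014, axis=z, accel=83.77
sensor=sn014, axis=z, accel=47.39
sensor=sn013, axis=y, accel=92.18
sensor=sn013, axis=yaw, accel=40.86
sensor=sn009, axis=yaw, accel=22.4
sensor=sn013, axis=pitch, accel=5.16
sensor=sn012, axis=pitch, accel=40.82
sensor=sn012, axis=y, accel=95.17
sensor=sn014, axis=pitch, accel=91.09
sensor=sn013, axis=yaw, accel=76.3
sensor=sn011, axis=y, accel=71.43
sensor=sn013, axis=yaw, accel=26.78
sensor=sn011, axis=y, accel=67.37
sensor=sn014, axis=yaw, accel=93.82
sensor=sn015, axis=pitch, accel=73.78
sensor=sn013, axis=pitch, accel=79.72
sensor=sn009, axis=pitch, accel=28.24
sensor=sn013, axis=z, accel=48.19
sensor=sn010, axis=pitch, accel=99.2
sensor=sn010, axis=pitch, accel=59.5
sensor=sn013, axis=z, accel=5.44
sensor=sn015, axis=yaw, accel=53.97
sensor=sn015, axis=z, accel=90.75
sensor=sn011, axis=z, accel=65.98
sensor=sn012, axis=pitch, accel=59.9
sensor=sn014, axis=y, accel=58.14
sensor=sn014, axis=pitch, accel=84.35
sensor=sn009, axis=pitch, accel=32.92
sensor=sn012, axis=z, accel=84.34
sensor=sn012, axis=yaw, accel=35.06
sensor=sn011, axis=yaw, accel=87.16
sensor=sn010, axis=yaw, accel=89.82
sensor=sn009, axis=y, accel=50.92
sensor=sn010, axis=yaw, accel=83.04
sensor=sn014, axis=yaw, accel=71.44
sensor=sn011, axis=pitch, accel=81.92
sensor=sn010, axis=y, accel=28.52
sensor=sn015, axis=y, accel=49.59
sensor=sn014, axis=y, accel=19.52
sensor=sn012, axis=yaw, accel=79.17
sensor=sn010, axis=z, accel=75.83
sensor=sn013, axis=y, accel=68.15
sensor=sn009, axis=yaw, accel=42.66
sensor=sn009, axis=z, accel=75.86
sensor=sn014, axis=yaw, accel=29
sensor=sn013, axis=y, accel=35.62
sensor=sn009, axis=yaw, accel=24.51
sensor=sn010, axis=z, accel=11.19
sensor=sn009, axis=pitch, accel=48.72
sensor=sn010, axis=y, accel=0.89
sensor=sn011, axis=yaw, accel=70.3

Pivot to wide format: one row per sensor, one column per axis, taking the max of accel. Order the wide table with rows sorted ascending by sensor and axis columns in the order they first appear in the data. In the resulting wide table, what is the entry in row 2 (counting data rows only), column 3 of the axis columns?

99.2

With rows sorted ascending by sensor, row 2 is sensor=sn010. axis columns in first-appearance order: z, yaw, pitch, y; column 3 is pitch.
Long rows with sensor=sn010, axis=pitch: max(79.82, 99.2, 59.5) = 99.2.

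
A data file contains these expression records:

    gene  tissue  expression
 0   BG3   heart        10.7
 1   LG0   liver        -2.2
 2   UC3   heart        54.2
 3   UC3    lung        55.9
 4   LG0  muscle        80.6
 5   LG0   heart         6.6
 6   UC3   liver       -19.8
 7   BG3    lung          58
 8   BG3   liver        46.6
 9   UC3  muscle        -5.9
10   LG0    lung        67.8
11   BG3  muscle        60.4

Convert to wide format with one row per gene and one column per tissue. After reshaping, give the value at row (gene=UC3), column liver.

Wide layout: rows indexed by gene, columns are the 4 distinct tissue values (heart, liver, lung, muscle).
Cell (gene=UC3, tissue=liver) draws from the long row where gene=UC3 and tissue=liver, which has expression=-19.8.

-19.8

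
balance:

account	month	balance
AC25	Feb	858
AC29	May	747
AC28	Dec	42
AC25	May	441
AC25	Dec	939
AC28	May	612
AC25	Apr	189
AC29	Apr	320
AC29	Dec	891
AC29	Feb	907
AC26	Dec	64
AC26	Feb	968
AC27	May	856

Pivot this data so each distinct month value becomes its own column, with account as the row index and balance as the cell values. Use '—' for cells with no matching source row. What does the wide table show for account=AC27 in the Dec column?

No long-format row has account=AC27 and month=Dec, so the cell is —.

—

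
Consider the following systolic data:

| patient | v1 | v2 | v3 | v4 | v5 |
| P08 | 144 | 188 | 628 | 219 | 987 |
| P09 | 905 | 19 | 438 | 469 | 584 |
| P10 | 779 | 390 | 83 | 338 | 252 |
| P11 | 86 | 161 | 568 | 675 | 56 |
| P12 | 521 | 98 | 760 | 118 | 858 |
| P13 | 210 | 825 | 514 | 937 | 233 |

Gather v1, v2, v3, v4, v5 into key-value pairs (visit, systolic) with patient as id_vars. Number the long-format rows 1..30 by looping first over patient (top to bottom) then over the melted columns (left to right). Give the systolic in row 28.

514

30 rows total (6 × 5). Row 28: index ⌊(28-1)/5⌋ = 5 into patient → P13; (28-1) mod 5 = 2 into the melted columns → v3.
So row 28 is (P13, v3, 514); systolic = 514.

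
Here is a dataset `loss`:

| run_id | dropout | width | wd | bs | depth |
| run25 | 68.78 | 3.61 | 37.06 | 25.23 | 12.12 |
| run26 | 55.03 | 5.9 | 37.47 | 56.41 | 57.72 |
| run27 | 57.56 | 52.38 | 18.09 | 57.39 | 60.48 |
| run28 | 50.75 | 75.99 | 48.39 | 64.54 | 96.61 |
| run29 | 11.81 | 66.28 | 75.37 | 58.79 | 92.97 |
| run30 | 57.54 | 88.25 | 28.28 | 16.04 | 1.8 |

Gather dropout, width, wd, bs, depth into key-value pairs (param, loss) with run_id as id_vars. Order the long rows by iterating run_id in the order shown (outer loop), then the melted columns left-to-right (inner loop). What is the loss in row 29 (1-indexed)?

16.04

30 rows total (6 × 5). Row 29: index ⌊(29-1)/5⌋ = 5 into run_id → run30; (29-1) mod 5 = 3 into the melted columns → bs.
So row 29 is (run30, bs, 16.04); loss = 16.04.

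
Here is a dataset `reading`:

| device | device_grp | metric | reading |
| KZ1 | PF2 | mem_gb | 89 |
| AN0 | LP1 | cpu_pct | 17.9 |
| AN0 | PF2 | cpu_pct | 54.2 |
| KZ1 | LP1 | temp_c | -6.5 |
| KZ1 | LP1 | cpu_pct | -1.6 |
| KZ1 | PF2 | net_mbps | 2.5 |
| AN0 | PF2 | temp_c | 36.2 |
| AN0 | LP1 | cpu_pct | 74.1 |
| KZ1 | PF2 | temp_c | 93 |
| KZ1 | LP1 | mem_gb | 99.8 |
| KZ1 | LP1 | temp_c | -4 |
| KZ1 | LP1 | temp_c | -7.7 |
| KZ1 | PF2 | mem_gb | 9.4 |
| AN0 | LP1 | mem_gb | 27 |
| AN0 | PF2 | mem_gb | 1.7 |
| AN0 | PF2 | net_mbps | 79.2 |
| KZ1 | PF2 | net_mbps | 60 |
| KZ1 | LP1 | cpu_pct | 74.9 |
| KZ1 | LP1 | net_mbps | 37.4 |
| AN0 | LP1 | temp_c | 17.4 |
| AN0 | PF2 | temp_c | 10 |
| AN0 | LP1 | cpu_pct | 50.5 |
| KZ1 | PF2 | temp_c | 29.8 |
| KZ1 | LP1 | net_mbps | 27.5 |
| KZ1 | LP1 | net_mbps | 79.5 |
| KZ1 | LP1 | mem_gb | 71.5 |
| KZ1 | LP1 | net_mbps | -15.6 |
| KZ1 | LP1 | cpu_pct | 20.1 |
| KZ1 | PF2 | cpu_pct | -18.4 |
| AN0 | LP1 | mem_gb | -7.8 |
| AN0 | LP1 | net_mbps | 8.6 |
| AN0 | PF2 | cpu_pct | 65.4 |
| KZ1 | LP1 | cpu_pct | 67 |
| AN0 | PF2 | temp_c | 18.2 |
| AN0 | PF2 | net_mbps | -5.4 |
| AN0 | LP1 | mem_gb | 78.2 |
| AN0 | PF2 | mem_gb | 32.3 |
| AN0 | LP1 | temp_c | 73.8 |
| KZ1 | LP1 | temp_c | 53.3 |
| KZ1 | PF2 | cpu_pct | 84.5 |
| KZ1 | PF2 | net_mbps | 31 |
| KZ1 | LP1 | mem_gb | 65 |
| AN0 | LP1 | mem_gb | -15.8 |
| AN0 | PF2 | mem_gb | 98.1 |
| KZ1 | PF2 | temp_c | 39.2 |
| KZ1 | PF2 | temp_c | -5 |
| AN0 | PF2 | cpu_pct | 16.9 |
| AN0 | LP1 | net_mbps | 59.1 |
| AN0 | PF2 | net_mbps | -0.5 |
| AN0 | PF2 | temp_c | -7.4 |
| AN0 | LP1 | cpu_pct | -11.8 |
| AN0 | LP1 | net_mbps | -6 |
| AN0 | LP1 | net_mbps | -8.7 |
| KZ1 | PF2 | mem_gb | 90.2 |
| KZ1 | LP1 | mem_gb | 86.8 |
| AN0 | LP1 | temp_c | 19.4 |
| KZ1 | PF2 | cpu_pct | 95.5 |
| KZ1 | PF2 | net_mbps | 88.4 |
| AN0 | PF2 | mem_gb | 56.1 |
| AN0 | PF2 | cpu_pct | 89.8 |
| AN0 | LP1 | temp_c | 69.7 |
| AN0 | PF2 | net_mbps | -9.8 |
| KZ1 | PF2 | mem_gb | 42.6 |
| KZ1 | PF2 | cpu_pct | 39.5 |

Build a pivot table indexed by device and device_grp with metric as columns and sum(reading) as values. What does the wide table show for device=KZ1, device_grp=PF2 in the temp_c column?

Rows with device=KZ1, device_grp=PF2 and metric=temp_c: reading values are 93, 29.8, 39.2, -5.
93 + 29.8 + 39.2 + -5 = 157.

157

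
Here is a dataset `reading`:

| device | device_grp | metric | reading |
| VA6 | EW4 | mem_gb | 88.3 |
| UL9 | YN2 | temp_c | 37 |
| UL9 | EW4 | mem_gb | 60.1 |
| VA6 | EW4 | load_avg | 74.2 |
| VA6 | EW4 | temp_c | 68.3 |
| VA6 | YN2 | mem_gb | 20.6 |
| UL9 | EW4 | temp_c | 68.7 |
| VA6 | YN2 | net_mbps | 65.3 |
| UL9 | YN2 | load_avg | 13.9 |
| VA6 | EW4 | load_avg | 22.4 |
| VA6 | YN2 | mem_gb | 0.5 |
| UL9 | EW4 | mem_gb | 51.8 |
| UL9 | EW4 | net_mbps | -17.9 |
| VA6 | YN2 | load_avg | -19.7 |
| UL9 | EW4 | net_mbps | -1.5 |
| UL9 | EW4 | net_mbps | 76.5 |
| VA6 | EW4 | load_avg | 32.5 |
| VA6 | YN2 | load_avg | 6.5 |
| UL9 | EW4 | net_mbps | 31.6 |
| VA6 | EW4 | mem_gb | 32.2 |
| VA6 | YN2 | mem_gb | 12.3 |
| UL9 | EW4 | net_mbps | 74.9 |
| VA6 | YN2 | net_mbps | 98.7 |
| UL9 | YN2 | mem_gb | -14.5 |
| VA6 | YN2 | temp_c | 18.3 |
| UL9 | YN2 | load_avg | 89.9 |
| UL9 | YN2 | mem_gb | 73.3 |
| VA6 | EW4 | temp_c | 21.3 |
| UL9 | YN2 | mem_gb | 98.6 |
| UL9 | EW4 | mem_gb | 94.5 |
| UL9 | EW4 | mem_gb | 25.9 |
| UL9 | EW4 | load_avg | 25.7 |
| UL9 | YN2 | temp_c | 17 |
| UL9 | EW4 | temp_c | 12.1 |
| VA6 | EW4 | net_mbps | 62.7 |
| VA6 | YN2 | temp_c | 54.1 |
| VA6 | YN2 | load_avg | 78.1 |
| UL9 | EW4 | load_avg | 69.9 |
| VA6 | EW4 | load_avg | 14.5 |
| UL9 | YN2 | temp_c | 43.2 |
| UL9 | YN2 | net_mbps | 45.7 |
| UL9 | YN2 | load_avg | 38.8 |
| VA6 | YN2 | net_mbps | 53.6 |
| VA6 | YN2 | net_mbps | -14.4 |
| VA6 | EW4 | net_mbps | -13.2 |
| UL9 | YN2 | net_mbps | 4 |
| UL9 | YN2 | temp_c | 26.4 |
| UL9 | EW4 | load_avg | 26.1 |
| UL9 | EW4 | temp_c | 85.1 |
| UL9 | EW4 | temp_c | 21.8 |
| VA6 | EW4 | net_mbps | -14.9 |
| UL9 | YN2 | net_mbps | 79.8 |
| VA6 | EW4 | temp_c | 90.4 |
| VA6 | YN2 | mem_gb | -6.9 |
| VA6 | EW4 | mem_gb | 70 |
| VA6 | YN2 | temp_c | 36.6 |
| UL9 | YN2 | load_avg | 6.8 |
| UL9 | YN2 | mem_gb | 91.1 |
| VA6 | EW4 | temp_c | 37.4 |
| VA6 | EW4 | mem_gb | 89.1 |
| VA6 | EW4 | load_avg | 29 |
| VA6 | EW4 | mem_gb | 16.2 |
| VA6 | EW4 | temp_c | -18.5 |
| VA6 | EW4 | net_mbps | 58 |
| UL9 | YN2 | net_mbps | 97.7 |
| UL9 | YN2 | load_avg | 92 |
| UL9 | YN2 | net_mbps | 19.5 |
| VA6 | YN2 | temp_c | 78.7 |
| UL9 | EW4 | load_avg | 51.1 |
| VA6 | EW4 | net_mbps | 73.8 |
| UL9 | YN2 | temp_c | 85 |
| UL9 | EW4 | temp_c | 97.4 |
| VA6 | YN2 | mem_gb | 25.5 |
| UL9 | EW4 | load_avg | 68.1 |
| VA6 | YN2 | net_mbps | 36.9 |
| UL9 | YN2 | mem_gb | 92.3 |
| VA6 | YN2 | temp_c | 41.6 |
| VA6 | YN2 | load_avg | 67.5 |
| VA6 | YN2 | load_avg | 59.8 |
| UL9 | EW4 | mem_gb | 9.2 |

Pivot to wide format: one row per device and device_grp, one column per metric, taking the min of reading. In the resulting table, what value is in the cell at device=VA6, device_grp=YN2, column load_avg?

-19.7

Rows with device=VA6, device_grp=YN2 and metric=load_avg: reading values are -19.7, 6.5, 78.1, 67.5, 59.8.
min(-19.7, 6.5, 78.1, 67.5, 59.8) = -19.7.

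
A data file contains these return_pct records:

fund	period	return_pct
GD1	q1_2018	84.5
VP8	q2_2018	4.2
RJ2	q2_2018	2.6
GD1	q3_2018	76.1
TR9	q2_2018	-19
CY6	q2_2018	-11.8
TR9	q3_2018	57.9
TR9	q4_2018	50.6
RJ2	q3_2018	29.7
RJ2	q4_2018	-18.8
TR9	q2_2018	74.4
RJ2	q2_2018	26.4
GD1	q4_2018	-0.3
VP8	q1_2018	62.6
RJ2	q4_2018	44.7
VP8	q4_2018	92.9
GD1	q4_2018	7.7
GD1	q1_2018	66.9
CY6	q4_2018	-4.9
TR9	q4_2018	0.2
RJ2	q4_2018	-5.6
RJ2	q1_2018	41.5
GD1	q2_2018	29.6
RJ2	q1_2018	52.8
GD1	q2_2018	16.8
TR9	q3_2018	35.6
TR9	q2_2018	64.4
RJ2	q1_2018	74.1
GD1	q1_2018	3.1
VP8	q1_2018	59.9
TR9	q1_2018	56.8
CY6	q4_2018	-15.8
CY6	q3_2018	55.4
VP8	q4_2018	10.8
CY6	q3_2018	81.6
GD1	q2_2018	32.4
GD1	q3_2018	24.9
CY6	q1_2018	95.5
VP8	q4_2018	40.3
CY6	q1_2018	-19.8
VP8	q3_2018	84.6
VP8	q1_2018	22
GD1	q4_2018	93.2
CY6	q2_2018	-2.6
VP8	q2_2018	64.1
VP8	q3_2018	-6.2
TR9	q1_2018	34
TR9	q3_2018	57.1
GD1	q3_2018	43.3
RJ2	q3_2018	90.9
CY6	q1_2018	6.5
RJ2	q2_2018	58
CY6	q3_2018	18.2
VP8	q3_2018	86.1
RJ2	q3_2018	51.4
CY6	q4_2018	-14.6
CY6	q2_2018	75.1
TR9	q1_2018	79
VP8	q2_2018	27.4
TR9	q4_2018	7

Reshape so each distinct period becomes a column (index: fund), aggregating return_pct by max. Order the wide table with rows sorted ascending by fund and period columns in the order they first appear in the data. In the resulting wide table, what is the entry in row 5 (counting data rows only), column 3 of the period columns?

With rows sorted ascending by fund, row 5 is fund=VP8. period columns in first-appearance order: q1_2018, q2_2018, q3_2018, q4_2018; column 3 is q3_2018.
Long rows with fund=VP8, period=q3_2018: max(84.6, -6.2, 86.1) = 86.1.

86.1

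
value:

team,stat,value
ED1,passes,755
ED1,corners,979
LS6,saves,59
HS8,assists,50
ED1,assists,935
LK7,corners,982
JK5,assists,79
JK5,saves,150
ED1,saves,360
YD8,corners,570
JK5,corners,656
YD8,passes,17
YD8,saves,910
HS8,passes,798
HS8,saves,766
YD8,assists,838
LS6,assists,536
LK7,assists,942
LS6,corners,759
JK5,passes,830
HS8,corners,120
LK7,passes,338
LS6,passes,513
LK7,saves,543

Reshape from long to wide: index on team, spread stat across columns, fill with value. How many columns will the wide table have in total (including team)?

1 column for team plus 4 distinct stat values → 5 columns.

5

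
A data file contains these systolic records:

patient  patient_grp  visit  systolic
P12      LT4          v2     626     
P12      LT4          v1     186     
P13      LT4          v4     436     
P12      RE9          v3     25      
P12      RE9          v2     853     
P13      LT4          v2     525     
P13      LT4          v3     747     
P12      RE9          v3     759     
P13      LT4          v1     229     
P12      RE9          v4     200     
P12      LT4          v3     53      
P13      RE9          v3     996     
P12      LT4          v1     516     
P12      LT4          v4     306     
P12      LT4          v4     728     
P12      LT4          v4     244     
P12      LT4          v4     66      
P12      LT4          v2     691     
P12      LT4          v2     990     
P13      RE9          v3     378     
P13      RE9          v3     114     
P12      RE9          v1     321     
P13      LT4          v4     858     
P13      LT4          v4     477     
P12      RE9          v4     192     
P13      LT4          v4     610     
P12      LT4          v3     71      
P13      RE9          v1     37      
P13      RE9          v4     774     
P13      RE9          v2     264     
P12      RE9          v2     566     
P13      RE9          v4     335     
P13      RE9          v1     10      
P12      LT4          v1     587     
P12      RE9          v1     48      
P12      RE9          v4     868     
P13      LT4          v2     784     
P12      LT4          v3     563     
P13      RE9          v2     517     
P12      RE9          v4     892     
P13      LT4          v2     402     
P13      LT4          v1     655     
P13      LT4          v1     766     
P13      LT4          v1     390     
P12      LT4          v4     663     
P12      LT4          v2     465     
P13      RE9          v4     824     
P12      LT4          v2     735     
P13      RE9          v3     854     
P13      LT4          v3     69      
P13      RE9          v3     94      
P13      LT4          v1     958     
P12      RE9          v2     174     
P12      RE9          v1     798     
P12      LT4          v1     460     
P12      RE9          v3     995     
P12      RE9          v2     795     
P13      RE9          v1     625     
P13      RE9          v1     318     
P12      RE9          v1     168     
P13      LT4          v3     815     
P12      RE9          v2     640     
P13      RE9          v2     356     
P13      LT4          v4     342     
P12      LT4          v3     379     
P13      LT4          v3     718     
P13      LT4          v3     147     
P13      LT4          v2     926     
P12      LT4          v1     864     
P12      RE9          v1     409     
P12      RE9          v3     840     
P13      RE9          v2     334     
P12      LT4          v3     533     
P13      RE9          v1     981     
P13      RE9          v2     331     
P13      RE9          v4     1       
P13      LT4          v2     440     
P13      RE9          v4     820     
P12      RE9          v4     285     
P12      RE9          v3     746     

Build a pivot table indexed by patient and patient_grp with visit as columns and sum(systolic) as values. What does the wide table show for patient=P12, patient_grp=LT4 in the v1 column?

Rows with patient=P12, patient_grp=LT4 and visit=v1: systolic values are 186, 516, 587, 460, 864.
186 + 516 + 587 + 460 + 864 = 2613.

2613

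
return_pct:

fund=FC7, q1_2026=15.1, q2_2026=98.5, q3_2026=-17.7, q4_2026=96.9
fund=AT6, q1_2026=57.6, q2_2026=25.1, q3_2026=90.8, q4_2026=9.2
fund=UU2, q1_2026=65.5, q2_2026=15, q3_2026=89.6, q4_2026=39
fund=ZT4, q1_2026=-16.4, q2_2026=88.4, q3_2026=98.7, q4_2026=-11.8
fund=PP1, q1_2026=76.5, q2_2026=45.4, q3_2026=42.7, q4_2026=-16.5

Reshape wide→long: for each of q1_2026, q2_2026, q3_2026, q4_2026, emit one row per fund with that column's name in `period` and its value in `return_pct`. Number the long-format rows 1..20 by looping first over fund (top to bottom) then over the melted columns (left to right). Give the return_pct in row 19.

20 rows total (5 × 4). Row 19: index ⌊(19-1)/4⌋ = 4 into fund → PP1; (19-1) mod 4 = 2 into the melted columns → q3_2026.
So row 19 is (PP1, q3_2026, 42.7); return_pct = 42.7.

42.7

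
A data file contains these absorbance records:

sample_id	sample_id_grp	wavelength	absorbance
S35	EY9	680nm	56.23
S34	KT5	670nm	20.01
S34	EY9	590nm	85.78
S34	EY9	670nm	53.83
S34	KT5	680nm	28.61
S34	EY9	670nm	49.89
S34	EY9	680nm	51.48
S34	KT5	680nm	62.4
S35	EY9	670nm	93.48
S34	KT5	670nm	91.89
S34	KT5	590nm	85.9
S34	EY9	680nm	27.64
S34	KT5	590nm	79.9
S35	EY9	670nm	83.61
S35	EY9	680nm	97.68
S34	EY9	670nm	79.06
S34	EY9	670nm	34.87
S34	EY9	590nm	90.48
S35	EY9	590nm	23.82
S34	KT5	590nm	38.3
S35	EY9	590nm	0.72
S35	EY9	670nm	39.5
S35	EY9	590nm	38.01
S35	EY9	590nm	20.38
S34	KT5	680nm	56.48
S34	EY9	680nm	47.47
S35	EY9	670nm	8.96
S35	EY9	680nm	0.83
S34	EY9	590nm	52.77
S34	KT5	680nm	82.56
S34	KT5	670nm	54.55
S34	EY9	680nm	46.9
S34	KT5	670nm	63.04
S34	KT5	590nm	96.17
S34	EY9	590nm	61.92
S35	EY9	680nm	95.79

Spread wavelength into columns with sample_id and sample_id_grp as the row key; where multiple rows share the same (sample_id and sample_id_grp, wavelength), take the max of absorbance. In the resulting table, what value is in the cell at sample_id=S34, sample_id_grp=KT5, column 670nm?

91.89

Rows with sample_id=S34, sample_id_grp=KT5 and wavelength=670nm: absorbance values are 20.01, 91.89, 54.55, 63.04.
max(20.01, 91.89, 54.55, 63.04) = 91.89.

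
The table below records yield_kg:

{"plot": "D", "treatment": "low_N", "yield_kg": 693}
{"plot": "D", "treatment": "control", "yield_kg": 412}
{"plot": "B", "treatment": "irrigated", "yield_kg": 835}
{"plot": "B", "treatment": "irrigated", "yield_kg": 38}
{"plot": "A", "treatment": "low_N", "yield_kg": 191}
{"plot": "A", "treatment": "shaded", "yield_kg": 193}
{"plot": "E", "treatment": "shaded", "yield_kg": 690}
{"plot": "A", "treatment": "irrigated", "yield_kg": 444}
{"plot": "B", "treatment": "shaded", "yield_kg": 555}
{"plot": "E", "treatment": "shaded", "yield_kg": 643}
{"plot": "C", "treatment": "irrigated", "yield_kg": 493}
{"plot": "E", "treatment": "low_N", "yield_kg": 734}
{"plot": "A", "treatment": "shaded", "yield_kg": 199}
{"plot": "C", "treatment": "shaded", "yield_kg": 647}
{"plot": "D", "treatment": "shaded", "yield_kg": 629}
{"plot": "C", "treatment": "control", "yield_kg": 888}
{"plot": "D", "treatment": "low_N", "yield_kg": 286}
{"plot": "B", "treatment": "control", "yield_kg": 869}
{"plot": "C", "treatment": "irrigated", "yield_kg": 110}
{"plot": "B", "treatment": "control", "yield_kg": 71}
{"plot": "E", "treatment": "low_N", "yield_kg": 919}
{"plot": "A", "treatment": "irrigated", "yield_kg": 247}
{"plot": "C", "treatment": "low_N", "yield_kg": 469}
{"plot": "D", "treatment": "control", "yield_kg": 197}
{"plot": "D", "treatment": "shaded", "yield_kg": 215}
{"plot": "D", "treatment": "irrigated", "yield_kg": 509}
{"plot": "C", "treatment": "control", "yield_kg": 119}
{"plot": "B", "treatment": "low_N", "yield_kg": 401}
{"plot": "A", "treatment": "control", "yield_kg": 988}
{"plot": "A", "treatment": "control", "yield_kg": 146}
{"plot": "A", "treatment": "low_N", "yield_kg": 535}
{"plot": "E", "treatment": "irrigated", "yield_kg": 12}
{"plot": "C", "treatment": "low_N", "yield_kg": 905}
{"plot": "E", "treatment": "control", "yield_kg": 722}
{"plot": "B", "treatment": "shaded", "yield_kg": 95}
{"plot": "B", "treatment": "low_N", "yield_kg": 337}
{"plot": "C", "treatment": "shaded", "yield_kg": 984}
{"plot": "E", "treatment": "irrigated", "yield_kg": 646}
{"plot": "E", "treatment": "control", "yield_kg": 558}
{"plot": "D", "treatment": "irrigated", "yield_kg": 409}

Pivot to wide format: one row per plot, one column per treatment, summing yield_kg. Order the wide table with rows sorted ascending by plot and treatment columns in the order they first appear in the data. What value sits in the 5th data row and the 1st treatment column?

1653

With rows sorted ascending by plot, row 5 is plot=E. treatment columns in first-appearance order: low_N, control, irrigated, shaded; column 1 is low_N.
Long rows with plot=E, treatment=low_N: 734 + 919 = 1653.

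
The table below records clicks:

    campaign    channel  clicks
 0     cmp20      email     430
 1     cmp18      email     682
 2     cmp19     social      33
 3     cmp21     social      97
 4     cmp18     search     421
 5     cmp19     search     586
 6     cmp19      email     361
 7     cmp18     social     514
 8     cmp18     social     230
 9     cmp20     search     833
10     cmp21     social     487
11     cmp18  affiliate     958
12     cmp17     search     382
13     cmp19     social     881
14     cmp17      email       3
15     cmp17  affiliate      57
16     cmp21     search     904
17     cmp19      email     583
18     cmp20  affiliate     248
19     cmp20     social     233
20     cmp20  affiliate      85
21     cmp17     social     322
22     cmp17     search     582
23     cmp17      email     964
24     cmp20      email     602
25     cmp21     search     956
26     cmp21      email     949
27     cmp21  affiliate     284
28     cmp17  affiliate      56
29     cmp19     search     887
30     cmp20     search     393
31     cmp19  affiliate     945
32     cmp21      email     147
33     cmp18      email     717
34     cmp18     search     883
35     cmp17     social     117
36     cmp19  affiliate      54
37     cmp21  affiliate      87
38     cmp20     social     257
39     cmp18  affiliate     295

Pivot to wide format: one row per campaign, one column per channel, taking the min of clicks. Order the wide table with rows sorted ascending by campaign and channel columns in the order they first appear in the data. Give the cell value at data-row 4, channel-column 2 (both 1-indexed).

With rows sorted ascending by campaign, row 4 is campaign=cmp20. channel columns in first-appearance order: email, social, search, affiliate; column 2 is social.
Long rows with campaign=cmp20, channel=social: min(233, 257) = 233.

233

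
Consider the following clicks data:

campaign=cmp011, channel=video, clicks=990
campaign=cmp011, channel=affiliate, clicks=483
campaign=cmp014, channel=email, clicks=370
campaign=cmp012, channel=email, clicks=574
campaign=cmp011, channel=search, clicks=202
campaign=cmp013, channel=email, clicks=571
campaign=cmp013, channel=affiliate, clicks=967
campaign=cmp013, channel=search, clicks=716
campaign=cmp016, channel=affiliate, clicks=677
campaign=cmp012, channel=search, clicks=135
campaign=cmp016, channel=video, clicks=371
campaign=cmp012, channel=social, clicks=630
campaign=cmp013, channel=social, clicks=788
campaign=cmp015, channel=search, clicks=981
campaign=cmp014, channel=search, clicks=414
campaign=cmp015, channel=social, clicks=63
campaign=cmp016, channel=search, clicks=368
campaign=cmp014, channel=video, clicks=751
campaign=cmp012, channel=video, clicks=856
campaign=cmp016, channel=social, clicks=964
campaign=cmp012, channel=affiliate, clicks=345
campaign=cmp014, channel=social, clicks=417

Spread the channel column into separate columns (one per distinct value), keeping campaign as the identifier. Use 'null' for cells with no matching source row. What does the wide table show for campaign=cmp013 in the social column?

The long row with campaign=cmp013, channel=social has clicks=788.

788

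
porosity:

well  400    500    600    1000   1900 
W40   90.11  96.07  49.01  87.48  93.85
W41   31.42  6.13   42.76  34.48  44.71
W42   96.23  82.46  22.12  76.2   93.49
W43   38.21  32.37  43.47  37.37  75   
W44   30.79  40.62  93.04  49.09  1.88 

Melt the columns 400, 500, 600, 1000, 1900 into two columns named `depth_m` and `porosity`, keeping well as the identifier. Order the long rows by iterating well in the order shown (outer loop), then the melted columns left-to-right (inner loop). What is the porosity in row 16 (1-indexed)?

25 rows total (5 × 5). Row 16: index ⌊(16-1)/5⌋ = 3 into well → W43; (16-1) mod 5 = 0 into the melted columns → 400.
So row 16 is (W43, 400, 38.21); porosity = 38.21.

38.21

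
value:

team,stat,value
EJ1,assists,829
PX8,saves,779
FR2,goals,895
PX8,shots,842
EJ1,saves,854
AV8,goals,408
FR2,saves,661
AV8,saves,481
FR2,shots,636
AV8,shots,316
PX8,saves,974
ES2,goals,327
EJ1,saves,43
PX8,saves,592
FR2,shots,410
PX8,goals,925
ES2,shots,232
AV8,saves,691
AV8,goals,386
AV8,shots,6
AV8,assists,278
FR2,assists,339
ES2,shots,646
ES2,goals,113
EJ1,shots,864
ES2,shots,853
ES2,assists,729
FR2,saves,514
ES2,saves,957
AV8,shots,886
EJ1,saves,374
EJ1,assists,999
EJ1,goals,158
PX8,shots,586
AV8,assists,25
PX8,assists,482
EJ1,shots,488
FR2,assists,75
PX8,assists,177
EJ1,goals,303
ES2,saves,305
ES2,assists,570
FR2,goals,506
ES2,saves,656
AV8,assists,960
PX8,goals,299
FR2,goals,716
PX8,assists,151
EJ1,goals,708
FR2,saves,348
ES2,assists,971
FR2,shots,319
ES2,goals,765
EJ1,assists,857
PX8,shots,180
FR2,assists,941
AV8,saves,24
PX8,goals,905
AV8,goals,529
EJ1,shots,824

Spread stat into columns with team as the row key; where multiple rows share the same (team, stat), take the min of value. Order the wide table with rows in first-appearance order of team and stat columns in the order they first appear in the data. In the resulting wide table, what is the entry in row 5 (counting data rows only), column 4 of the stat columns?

With rows in first-appearance order of team, row 5 is team=ES2. stat columns in first-appearance order: assists, saves, goals, shots; column 4 is shots.
Long rows with team=ES2, stat=shots: min(232, 646, 853) = 232.

232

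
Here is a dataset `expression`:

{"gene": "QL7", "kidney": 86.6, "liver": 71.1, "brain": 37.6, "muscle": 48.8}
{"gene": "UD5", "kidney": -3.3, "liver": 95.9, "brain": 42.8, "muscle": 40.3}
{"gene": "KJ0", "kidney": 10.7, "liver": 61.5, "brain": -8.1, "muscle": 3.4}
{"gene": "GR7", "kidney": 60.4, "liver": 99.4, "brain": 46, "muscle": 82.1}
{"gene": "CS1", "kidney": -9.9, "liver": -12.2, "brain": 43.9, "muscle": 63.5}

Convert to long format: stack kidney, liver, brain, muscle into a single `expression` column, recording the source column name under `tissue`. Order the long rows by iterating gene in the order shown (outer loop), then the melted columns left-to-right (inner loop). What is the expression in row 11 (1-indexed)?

-8.1

20 rows total (5 × 4). Row 11: index ⌊(11-1)/4⌋ = 2 into gene → KJ0; (11-1) mod 4 = 2 into the melted columns → brain.
So row 11 is (KJ0, brain, -8.1); expression = -8.1.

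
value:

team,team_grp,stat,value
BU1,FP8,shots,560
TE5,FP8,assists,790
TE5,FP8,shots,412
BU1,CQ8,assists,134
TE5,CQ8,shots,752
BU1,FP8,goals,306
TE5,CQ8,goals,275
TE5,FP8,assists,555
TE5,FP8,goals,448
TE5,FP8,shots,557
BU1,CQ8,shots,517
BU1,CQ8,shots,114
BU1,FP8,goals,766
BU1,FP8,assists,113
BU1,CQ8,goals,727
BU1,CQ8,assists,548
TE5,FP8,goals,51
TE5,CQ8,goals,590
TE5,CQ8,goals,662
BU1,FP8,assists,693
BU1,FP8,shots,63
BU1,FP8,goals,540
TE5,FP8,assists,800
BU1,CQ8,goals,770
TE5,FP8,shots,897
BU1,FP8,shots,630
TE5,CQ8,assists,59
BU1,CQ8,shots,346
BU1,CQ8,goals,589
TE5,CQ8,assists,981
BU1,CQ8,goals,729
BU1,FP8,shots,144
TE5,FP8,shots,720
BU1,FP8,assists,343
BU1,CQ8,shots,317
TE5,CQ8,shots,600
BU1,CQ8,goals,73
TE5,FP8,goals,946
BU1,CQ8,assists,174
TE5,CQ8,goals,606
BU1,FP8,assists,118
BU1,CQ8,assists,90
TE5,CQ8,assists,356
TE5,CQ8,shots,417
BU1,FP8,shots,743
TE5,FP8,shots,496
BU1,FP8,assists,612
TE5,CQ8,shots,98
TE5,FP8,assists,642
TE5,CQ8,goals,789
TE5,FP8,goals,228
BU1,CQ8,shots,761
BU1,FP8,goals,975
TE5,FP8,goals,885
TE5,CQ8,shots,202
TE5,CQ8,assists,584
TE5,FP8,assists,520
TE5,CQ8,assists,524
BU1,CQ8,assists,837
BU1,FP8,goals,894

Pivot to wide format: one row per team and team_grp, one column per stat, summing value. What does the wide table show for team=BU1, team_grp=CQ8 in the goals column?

2888

Rows with team=BU1, team_grp=CQ8 and stat=goals: value values are 727, 770, 589, 729, 73.
727 + 770 + 589 + 729 + 73 = 2888.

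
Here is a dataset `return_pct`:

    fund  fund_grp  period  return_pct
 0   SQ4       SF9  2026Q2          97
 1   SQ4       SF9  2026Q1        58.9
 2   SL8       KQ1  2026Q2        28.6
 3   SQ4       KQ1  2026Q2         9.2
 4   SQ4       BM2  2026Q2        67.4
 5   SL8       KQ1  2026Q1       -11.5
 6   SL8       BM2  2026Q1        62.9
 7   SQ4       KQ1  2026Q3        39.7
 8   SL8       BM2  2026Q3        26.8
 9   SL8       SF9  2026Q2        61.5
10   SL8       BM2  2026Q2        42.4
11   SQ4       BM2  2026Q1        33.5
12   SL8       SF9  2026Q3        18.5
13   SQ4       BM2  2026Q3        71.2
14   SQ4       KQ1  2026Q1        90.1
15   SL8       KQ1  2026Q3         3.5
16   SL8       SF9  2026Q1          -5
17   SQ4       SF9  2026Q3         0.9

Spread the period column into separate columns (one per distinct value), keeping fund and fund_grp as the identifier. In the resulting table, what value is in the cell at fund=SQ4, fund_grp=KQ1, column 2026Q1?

Wide layout: rows indexed by fund and fund_grp, columns are the 3 distinct period values (2026Q2, 2026Q1, 2026Q3).
Cell (fund=SQ4, fund_grp=KQ1, period=2026Q1) draws from the long row where fund=SQ4, fund_grp=KQ1 and period=2026Q1, which has return_pct=90.1.

90.1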